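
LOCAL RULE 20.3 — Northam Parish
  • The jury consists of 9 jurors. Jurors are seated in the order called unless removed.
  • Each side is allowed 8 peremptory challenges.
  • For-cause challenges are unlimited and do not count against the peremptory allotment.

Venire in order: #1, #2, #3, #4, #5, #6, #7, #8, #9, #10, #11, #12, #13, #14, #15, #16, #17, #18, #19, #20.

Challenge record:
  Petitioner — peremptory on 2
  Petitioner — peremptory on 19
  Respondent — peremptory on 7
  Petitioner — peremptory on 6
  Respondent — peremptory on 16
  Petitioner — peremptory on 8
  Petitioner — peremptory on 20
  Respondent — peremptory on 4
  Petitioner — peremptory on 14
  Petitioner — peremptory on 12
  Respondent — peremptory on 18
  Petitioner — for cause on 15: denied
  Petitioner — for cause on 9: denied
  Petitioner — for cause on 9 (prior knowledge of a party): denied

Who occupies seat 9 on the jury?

Removed: #2, #4, #6, #7, #8, #12, #14, #16, #18, #19, #20. (#9, #15 stay — for-cause denied.)
Seating in order: seats 1–9 → #1, #3, #5, #9, #10, #11, #13, #15, #17.
So seat 9 is #17.

17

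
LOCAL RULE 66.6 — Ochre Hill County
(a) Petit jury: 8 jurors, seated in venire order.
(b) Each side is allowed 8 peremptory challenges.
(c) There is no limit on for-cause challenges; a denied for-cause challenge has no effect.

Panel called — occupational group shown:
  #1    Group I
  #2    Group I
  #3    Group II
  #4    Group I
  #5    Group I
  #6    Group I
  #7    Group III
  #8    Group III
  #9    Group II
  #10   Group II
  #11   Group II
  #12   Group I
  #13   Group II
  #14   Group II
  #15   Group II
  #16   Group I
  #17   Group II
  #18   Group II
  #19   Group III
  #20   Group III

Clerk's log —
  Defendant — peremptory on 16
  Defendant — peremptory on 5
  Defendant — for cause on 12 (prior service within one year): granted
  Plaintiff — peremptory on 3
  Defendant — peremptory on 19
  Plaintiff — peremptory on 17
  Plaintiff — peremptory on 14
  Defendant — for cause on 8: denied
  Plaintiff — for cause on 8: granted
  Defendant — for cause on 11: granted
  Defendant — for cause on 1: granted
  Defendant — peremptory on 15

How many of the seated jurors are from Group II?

Removed: #1, #3, #5, #8, #11, #12, #14, #15, #16, #17, #19.
Seated jurors 1–8: #2, #4, #6, #7, #9, #10, #13, #18.
Of those, in Group II: #9, #10, #13, #18 → 4.

4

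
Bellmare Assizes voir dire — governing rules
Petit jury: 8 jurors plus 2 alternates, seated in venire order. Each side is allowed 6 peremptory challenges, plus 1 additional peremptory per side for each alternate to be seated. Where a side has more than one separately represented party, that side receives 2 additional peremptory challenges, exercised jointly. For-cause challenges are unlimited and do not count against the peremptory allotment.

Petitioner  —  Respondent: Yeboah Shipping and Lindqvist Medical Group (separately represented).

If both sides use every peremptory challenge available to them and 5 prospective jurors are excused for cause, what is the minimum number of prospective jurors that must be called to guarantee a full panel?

Seats to fill: 8 + 2 alternates = 10.
Peremptories — Petitioner: 6 + 1×2 = 8; Respondent: 6 + 1×2 + 2 = 10; total 18.
For-cause removals: 5.
Minimum venire: 10 + 18 + 5 = 33.

33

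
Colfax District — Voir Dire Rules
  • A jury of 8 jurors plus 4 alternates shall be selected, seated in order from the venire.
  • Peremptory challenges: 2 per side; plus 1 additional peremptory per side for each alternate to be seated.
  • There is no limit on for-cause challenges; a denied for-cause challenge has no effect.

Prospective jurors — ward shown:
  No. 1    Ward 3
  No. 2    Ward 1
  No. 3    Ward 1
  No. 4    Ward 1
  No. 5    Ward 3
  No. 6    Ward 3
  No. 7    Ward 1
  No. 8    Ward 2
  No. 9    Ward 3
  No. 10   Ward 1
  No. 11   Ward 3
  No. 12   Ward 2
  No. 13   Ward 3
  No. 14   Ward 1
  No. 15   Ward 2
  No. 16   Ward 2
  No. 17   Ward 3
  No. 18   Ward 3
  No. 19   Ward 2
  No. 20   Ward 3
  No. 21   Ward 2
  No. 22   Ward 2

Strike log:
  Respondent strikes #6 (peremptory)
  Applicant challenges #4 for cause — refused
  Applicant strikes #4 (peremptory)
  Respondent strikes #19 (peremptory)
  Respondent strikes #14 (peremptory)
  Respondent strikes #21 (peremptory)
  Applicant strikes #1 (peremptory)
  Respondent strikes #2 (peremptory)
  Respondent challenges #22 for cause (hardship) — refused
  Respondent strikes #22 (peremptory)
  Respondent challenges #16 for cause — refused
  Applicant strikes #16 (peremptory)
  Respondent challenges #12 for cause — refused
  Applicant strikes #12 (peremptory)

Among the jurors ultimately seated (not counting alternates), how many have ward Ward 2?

1

Removed: #1, #2, #4, #6, #12, #14, #16, #19, #21, #22.
Seated jurors 1–8: #3, #5, #7, #8, #9, #10, #11, #13 (alternates #15, #17, #18, #20 not counted).
Of those, in Ward 2: #8 → 1.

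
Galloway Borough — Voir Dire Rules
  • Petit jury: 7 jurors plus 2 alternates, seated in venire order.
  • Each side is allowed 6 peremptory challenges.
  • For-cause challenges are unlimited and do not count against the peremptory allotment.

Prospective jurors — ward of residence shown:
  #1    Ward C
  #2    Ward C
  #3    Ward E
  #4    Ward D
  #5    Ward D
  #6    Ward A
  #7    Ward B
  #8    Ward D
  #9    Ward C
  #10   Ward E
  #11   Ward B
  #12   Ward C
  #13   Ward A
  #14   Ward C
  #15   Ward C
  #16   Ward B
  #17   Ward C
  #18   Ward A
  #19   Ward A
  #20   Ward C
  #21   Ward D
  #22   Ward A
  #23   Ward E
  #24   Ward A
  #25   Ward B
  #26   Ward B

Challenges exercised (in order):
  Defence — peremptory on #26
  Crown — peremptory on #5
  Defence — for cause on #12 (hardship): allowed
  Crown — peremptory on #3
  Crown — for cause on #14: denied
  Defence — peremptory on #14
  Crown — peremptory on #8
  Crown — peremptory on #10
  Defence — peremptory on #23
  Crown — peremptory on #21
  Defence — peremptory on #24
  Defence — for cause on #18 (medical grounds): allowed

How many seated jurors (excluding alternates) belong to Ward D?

1

Removed: #3, #5, #8, #10, #12, #14, #18, #21, #23, #24, #26.
Seated jurors 1–7: #1, #2, #4, #6, #7, #9, #11 (alternates #13, #15 not counted).
Of those, in Ward D: #4 → 1.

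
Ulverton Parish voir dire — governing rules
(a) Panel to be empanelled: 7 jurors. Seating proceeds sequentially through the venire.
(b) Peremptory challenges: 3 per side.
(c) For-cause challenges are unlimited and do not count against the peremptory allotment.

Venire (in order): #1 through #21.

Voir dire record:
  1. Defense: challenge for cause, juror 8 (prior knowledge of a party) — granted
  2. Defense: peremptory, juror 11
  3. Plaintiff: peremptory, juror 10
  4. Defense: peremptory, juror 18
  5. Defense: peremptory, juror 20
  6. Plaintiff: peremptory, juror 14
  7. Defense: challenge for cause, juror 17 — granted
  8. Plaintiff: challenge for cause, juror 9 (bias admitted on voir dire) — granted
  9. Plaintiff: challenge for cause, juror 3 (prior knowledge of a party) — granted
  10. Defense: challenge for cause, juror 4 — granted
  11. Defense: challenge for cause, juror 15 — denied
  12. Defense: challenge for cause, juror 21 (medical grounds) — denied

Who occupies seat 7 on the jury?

13

Removed: #3, #4, #8, #9, #10, #11, #14, #17, #18, #20. (#15, #21 stay — for-cause denied.)
Seating in order: seats 1–7 → #1, #2, #5, #6, #7, #12, #13.
So seat 7 is #13.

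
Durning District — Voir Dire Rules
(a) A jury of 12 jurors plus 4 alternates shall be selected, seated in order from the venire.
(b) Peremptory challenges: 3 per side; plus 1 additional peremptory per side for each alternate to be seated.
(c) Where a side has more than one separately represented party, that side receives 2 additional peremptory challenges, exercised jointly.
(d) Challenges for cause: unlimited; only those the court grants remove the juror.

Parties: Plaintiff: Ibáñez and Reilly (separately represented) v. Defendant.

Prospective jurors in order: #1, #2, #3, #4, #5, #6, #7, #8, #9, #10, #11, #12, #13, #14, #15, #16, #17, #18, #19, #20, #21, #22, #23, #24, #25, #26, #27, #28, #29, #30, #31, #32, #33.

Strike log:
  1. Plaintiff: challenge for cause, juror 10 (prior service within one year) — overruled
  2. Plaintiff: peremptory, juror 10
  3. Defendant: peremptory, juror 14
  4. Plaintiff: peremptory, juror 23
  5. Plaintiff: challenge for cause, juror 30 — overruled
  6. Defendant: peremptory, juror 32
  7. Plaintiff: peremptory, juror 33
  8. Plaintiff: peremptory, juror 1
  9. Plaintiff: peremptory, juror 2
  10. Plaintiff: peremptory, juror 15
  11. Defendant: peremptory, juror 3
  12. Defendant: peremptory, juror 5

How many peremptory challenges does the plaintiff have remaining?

3

Plaintiff allotment: 3 base + 1 × 4 alternates + 2 multi-party = 9.
Plaintiff peremptories used: #10, #23, #33, #1, #2, #15 — 6 (for-cause on #10, #30 don't count).
Remaining: 9 − 6 = 3.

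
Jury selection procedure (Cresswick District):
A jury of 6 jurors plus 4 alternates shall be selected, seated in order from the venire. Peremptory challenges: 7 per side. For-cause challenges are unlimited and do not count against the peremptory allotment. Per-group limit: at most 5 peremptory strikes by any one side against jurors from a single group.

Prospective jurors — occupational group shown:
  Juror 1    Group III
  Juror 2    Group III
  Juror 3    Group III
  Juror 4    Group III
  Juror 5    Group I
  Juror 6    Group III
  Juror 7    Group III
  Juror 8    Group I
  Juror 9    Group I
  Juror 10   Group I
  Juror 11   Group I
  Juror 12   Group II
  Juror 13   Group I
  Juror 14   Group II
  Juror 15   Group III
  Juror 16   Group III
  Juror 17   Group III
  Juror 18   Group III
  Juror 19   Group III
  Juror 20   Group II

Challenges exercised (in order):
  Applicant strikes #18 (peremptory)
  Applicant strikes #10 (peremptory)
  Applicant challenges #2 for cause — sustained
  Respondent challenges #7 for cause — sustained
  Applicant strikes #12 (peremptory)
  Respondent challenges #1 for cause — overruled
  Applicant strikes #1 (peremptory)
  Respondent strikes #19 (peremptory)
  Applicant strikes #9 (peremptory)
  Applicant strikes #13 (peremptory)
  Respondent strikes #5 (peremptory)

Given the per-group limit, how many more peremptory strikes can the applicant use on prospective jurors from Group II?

1

Applicant peremptories so far: #18, #10, #12, #1, #9, #13 — 6 of 7 used, 1 left overall.
Against Group II: #12 — 1 used; per-group cap 5 leaves 4.
Binding limit: min(1, 4) = 1.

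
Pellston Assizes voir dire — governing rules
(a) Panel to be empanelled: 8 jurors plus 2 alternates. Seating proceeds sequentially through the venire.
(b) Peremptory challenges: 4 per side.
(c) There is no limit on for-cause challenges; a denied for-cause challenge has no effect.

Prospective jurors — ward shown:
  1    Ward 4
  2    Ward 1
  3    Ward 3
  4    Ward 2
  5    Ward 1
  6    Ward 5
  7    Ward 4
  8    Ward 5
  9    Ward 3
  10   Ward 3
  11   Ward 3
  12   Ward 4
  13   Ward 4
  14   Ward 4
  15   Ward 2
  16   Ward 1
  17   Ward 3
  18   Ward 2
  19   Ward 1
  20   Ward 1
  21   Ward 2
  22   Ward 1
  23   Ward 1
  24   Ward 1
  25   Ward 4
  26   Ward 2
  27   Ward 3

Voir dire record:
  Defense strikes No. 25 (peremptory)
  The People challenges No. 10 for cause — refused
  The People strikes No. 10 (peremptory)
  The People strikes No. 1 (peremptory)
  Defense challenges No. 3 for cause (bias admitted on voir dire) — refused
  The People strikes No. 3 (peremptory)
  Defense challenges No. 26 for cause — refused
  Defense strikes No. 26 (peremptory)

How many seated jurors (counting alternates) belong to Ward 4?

Removed: #1, #3, #10, #25, #26.
Seated (10 incl. alternates): #2, #4, #5, #6, #7, #8, #9, #11, #12, #13.
Of those, in Ward 4: #7, #12, #13 → 3.

3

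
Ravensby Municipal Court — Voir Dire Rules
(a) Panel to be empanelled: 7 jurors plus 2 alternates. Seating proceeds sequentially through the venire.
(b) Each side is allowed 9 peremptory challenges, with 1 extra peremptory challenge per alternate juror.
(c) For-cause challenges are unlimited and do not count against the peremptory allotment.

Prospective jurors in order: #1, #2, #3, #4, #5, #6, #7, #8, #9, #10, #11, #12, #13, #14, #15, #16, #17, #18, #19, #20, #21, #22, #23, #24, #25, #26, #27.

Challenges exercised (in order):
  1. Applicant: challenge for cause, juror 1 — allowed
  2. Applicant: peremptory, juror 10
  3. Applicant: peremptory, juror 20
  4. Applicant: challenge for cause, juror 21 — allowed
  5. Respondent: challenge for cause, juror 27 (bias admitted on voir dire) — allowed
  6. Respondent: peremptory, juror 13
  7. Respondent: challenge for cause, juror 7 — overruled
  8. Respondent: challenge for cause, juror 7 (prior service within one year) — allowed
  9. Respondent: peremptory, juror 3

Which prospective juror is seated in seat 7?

Removed: #1, #3, #7, #10, #13, #20, #21, #27.
Filling seats in venire order through position 7: #2, #4, #5, #6, #8, #9, #11.
So seat 7 is #11.

11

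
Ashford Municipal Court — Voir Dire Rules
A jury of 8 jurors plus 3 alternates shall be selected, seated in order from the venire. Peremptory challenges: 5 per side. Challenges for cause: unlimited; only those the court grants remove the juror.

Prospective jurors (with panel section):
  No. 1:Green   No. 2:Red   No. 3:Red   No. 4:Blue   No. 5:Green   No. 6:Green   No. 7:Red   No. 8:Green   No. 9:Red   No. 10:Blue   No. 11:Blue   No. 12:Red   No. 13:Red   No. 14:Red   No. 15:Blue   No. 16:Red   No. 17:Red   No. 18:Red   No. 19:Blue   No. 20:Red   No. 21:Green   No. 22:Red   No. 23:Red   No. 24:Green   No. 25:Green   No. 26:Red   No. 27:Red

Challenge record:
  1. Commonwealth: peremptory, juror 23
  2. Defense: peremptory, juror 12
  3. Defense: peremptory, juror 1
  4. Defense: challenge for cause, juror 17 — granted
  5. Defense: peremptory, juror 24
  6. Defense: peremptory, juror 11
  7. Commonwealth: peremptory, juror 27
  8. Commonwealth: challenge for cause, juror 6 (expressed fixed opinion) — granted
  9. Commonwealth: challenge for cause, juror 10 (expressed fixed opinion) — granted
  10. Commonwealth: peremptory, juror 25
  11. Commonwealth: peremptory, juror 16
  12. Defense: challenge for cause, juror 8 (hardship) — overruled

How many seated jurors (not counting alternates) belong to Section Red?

Removed: #1, #6, #10, #11, #12, #16, #17, #23, #24, #25, #27.
Seated jurors 1–8: #2, #3, #4, #5, #7, #8, #9, #13 (alternates #14, #15, #18 not counted).
Of those, in Section Red: #2, #3, #7, #9, #13 → 5.

5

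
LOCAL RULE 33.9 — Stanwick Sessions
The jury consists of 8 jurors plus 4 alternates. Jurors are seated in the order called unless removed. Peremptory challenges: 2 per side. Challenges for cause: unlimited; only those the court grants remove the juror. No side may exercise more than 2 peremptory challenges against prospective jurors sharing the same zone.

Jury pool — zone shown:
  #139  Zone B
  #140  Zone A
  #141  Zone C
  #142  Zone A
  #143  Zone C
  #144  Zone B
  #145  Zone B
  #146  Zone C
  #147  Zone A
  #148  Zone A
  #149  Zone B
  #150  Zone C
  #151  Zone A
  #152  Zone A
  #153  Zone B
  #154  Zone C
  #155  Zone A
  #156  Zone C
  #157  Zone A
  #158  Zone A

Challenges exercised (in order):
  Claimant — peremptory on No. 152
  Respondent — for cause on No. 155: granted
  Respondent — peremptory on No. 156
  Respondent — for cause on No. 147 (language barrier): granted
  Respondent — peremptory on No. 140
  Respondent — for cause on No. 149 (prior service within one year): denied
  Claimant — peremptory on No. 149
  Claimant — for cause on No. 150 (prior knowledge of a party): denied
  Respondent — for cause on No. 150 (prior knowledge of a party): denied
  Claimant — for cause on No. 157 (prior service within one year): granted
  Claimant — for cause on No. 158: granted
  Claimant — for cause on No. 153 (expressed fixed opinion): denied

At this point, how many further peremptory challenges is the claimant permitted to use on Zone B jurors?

Claimant peremptories so far: #152, #149 — 2 of 2 used, 0 left overall.
Against Zone B: #149 — 1 used; per-zone cap 2 leaves 1.
Binding limit: min(0, 1) = 0.

0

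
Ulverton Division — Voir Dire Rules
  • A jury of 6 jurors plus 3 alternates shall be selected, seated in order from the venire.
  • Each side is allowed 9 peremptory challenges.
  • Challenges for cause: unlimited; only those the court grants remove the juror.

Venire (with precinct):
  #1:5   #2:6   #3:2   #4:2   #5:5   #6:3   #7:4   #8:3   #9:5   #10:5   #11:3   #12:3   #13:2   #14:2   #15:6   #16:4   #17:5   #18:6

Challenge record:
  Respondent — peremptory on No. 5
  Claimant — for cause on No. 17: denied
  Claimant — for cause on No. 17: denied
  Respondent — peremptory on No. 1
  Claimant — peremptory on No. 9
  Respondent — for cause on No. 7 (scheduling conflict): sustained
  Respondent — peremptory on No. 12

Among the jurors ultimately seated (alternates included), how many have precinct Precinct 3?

3

Removed: #1, #5, #7, #9, #12.
Seated (9 incl. alternates): #2, #3, #4, #6, #8, #10, #11, #13, #14.
Of those, in Precinct 3: #6, #8, #11 → 3.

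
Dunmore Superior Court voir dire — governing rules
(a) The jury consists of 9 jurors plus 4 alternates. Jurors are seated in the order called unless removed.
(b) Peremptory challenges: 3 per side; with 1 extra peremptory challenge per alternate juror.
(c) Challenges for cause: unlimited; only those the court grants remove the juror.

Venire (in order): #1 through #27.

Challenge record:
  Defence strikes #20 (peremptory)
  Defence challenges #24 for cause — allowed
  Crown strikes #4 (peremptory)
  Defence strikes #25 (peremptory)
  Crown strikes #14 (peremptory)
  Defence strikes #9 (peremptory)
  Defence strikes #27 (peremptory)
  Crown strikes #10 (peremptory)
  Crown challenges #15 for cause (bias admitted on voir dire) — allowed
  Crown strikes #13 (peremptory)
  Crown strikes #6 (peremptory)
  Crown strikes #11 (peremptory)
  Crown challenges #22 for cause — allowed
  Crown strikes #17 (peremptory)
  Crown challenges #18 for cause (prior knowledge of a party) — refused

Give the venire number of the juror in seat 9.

18

Removed: #4, #6, #9, #10, #11, #13, #14, #15, #17, #20, #22, #24, #25, #27. (#18 stays — for-cause denied.)
Seating in order: seats 1–9 → #1, #2, #3, #5, #7, #8, #12, #16, #18; alternates → #19, #21, #23, #26.
So seat 9 is #18.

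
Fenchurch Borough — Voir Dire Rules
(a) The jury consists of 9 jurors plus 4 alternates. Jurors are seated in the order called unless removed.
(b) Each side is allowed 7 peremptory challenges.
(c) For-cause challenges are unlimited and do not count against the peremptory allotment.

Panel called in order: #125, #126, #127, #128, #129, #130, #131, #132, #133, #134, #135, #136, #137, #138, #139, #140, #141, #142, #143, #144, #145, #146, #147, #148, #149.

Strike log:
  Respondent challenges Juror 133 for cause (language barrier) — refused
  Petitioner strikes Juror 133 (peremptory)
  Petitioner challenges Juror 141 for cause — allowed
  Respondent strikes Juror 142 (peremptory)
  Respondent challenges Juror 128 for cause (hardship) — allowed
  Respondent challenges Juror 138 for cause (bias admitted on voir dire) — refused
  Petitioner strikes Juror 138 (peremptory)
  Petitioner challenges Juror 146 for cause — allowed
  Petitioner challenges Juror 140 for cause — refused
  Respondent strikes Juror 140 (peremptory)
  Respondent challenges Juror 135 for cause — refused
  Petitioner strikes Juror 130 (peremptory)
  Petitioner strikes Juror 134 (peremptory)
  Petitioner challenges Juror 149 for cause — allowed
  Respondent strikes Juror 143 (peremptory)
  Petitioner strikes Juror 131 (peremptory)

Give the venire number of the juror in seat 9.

139

Removed: #128, #130, #131, #133, #134, #138, #140, #141, #142, #143, #146, #149. (#135 stays — for-cause denied.)
Seating in order: seats 1–9 → #125, #126, #127, #129, #132, #135, #136, #137, #139; alternates → #144, #145, #147, #148.
So seat 9 is #139.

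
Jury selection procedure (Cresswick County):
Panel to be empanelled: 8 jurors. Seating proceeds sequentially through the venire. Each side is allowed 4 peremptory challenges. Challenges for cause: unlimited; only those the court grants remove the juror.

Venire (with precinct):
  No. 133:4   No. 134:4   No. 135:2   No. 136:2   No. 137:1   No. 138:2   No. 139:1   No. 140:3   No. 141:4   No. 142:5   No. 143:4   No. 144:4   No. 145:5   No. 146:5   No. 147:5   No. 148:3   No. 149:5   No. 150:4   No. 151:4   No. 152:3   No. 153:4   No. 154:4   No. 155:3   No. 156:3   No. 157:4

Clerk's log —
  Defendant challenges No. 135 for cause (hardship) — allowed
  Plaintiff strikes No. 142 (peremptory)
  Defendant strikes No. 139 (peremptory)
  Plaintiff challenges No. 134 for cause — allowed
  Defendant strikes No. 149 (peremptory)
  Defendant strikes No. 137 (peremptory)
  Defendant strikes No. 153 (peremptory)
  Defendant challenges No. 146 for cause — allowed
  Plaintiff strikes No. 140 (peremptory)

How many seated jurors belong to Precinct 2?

2

Removed: #134, #135, #137, #139, #140, #142, #146, #149, #153.
Seated jurors 1–8: #133, #136, #138, #141, #143, #144, #145, #147.
Of those, in Precinct 2: #136, #138 → 2.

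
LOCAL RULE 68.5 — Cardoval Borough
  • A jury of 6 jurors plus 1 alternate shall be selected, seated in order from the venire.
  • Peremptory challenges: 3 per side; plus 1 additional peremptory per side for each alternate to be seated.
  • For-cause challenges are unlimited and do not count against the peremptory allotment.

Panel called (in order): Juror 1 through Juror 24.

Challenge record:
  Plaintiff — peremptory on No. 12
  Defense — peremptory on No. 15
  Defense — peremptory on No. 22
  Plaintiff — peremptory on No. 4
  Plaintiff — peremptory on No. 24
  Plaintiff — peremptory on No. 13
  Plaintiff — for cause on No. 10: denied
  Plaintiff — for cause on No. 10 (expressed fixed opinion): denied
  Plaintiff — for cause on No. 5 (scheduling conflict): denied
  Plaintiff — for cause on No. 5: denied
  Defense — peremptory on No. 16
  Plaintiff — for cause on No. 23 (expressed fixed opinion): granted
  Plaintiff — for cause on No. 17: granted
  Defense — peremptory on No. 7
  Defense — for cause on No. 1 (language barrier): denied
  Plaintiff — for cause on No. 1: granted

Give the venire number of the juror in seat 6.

Removed: #1, #4, #7, #12, #13, #15, #16, #17, #22, #23, #24. (#5, #10 stay — for-cause denied.)
Seating in order: seats 1–6 → #2, #3, #5, #6, #8, #9; alternates → #10.
So seat 6 is #9.

9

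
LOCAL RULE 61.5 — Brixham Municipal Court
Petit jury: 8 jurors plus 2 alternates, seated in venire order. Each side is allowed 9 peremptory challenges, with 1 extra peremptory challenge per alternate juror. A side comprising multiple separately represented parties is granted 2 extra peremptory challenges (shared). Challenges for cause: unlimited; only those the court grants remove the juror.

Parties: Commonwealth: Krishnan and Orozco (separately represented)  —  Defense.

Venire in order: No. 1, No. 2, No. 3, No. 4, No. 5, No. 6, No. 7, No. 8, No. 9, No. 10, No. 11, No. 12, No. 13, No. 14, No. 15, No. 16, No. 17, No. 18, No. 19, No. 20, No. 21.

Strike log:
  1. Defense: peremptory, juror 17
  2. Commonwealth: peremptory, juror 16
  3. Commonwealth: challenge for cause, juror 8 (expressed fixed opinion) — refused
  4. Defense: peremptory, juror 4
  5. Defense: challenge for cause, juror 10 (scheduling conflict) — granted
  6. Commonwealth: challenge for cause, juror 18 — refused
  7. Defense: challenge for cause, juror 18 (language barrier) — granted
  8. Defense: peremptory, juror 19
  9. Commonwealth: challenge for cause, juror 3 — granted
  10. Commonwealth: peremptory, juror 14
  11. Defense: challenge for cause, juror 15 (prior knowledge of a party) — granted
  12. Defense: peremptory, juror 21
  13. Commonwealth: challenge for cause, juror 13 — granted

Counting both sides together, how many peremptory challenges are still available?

18

Commonwealth allotment: 9 base + 1 × 2 alternates + 2 multi-party = 13. Defense allotment: 9 base + 1 × 2 alternates = 11.
Commonwealth peremptories used: #16, #14 — 2 (for-cause on #8, #18, #3, #13 don't count).
Defense peremptories used: #17, #4, #19, #21 — 4 (for-cause on #10, #18, #15 don't count).
Remaining: (13 − 2) + (11 − 4) = 18.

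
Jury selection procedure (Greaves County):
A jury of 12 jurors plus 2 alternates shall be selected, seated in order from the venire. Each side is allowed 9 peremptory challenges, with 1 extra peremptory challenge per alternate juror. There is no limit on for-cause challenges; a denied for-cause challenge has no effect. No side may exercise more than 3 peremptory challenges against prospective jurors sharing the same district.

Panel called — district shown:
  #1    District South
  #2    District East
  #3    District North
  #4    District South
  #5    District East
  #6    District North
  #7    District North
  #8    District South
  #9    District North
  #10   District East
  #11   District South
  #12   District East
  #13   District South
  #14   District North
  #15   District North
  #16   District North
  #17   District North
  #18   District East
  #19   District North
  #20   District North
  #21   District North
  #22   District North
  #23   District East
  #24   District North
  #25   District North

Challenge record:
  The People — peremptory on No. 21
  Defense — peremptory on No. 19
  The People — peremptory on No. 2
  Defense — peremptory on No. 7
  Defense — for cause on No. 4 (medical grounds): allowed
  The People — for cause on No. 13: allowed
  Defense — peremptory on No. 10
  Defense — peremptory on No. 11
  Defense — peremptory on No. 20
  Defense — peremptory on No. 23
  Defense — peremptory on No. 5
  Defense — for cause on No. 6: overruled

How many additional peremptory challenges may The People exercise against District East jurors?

The People peremptories so far: #21, #2 — 2 of 11 used, 9 left overall.
Against District East: #2 — 1 used; per-district cap 3 leaves 2.
Binding limit: min(9, 2) = 2.

2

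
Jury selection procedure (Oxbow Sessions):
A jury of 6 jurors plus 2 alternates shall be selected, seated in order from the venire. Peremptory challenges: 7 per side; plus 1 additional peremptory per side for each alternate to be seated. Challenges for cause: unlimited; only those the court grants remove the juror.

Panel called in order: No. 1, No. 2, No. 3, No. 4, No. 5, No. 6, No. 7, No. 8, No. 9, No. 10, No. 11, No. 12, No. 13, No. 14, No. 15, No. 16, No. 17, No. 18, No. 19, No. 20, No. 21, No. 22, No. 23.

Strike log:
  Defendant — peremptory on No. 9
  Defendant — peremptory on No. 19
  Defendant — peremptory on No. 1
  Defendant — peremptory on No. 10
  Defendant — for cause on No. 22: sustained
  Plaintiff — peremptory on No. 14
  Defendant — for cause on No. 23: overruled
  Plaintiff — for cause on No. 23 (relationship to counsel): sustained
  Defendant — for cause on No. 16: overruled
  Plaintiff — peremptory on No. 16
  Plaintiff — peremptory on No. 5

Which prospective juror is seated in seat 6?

8

Removed: #1, #5, #9, #10, #14, #16, #19, #22, #23.
Seating in order: seats 1–6 → #2, #3, #4, #6, #7, #8; alternates → #11, #12.
So seat 6 is #8.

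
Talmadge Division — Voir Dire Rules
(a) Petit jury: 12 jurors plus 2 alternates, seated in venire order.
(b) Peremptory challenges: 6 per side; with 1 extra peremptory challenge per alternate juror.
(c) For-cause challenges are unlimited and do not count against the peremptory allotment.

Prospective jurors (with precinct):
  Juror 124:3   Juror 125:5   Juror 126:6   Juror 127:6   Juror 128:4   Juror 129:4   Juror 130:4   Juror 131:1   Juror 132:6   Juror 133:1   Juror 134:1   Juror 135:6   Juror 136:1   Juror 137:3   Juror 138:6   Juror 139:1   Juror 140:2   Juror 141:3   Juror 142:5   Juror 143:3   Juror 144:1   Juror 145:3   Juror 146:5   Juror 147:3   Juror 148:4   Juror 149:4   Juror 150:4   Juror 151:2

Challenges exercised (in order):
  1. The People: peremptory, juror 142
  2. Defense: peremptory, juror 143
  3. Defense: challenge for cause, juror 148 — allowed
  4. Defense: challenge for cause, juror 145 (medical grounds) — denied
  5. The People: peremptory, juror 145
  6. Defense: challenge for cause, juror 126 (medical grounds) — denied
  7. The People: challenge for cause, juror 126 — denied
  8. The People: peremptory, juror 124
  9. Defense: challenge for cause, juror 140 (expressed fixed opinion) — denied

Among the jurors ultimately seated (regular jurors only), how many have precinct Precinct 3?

Removed: #124, #142, #143, #145, #148.
Seated jurors 1–12: #125, #126, #127, #128, #129, #130, #131, #132, #133, #134, #135, #136 (alternates #137, #138 not counted).
None of those are in Precinct 3 → 0.

0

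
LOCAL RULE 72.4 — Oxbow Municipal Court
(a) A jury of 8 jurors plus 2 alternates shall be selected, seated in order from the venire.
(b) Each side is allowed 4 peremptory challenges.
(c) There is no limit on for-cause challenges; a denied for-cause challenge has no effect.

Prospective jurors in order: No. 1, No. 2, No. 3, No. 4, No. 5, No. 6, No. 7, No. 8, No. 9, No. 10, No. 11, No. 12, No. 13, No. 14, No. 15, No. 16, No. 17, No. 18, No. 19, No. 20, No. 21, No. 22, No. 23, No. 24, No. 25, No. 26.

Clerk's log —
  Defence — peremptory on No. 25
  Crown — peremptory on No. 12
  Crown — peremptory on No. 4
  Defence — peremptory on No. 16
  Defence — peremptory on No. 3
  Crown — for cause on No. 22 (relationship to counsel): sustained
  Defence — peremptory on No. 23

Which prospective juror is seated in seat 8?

Removed: #3, #4, #12, #16, #22, #23, #25.
Filling seats in venire order through position 8: #1, #2, #5, #6, #7, #8, #9, #10.
So seat 8 is #10.

10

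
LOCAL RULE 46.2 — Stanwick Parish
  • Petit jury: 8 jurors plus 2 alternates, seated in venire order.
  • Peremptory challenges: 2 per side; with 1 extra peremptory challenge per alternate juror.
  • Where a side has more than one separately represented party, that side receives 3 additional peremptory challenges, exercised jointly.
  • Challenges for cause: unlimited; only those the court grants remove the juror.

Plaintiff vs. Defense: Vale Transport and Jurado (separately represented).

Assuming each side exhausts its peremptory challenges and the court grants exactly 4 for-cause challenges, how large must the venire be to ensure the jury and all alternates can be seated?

Seats to fill: 8 + 2 alternates = 10.
Peremptories — Plaintiff: 2 + 1×2 = 4; Defense: 2 + 1×2 + 3 = 7; total 11.
For-cause removals: 4.
Minimum venire: 10 + 11 + 4 = 25.

25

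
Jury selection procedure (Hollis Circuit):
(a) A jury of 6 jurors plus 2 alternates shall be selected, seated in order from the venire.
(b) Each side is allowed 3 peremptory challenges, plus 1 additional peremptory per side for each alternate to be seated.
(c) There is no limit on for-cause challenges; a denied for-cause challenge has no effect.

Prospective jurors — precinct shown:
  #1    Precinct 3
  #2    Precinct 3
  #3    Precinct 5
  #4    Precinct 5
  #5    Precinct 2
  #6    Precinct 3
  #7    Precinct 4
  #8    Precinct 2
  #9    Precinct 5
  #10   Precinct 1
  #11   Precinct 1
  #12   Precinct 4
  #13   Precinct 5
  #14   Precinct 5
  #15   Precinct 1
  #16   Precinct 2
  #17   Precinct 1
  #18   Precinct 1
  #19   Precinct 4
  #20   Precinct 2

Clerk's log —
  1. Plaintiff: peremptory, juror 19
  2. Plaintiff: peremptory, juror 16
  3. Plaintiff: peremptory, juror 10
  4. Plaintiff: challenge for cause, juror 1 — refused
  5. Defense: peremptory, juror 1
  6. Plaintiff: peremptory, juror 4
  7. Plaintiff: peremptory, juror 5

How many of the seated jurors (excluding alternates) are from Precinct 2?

Removed: #1, #4, #5, #10, #16, #19.
Seated jurors 1–6: #2, #3, #6, #7, #8, #9 (alternates #11, #12 not counted).
Of those, in Precinct 2: #8 → 1.

1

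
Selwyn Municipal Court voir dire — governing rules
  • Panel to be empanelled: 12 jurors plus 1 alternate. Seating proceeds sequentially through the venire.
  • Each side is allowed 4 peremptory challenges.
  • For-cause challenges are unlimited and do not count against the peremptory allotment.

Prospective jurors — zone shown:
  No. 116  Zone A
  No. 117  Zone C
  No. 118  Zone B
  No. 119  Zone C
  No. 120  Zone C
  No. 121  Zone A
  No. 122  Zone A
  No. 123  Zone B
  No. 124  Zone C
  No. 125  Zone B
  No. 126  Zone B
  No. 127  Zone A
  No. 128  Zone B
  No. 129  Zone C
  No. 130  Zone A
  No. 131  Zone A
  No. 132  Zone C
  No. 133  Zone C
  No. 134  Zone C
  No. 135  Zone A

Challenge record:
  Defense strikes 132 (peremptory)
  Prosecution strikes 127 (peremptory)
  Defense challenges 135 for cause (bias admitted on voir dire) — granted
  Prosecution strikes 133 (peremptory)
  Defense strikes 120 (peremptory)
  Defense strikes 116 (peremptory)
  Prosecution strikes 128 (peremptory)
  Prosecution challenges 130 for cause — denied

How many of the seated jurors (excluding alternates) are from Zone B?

Removed: #116, #120, #127, #128, #132, #133, #135.
Seated jurors 1–12: #117, #118, #119, #121, #122, #123, #124, #125, #126, #129, #130, #131 (alternates #134 not counted).
Of those, in Zone B: #118, #123, #125, #126 → 4.

4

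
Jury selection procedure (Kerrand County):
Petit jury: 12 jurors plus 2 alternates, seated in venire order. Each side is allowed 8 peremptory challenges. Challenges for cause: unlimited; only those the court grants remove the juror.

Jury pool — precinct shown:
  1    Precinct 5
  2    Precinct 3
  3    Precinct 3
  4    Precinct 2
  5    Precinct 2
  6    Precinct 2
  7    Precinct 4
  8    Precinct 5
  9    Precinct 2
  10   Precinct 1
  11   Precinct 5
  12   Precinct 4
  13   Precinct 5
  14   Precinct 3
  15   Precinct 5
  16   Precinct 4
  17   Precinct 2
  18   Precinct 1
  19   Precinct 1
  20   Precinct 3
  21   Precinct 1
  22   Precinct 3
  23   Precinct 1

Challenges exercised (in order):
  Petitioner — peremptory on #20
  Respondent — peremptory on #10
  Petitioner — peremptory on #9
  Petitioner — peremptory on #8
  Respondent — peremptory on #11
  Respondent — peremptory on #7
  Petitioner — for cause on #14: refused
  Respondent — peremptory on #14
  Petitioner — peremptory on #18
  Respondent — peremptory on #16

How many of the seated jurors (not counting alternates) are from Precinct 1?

2

Removed: #7, #8, #9, #10, #11, #14, #16, #18, #20.
Seated jurors 1–12: #1, #2, #3, #4, #5, #6, #12, #13, #15, #17, #19, #21 (alternates #22, #23 not counted).
Of those, in Precinct 1: #19, #21 → 2.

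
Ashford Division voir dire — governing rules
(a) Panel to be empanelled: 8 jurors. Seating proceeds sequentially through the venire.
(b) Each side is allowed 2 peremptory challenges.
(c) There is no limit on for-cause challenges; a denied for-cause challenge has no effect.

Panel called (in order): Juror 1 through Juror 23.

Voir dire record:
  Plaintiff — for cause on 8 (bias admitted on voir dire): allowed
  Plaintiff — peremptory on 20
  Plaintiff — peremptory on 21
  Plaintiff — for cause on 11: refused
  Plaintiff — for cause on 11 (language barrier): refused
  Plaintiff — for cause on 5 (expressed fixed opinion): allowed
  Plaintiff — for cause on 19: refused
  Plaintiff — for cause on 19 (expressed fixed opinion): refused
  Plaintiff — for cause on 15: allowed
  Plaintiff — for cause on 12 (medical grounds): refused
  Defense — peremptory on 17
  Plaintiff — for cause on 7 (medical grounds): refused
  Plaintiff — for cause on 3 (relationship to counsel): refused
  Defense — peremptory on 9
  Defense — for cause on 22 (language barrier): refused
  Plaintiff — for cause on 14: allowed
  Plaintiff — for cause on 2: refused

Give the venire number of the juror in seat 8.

Removed: #5, #8, #9, #14, #15, #17, #20, #21. (#2, #3, #7, #11, #12, #19, #22 stay — for-cause denied.)
Filling seats in venire order through position 8: #1, #2, #3, #4, #6, #7, #10, #11.
So seat 8 is #11.

11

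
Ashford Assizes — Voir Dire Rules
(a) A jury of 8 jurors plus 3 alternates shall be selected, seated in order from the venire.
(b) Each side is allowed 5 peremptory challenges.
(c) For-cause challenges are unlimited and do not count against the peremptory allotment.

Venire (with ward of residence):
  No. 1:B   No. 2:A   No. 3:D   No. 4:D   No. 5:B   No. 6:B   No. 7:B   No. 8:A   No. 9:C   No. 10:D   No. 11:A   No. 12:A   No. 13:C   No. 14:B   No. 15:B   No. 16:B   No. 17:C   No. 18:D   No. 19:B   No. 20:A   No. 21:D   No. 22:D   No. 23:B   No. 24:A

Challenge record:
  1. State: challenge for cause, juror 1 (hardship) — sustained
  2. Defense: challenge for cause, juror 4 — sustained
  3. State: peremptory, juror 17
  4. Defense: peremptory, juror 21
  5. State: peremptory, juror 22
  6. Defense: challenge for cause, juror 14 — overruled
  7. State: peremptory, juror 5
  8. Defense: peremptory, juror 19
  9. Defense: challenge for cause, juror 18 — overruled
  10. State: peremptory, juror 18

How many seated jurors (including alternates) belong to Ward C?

Removed: #1, #4, #5, #17, #18, #19, #21, #22.
Seated (11 incl. alternates): #2, #3, #6, #7, #8, #9, #10, #11, #12, #13, #14.
Of those, in Ward C: #9, #13 → 2.

2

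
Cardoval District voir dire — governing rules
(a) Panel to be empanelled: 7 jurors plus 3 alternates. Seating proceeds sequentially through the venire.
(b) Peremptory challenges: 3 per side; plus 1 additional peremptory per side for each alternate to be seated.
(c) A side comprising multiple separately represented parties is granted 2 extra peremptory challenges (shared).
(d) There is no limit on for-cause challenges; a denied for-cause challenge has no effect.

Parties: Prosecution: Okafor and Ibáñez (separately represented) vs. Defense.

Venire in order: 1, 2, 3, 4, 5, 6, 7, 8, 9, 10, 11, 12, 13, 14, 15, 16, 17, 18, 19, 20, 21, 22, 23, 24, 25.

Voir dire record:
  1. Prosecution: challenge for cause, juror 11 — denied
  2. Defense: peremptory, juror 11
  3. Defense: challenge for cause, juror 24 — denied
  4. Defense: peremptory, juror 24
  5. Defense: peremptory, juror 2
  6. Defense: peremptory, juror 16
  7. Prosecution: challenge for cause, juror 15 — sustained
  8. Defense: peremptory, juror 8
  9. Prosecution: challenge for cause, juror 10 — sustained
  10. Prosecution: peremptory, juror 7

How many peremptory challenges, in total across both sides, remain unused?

Prosecution allotment: 3 base + 1 × 3 alternates + 2 multi-party = 8. Defense allotment: 3 base + 1 × 3 alternates = 6.
Prosecution peremptories used: #7 — 1 (for-cause on #11, #15, #10 don't count).
Defense peremptories used: #11, #24, #2, #16, #8 — 5 (the for-cause on #24 doesn't count).
Remaining: (8 − 1) + (6 − 5) = 8.

8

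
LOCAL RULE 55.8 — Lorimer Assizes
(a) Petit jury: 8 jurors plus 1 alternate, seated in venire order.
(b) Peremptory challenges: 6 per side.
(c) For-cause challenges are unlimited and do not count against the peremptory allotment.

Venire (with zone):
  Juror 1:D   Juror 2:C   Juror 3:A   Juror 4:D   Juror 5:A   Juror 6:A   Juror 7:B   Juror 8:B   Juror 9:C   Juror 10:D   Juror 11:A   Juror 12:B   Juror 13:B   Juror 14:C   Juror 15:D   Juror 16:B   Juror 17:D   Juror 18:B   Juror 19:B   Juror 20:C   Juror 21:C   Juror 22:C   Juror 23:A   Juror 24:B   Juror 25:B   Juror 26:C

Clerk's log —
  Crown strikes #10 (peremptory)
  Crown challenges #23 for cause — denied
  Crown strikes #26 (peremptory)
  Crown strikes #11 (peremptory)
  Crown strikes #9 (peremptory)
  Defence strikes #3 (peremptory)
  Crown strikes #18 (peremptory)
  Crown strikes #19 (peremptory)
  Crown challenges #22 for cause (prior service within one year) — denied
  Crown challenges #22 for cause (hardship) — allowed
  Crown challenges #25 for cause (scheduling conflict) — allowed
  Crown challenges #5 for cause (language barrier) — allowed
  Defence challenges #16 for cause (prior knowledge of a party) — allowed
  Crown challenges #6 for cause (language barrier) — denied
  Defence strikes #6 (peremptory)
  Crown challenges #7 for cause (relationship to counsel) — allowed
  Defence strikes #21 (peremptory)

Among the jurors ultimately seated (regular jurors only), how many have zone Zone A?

Removed: #3, #5, #6, #7, #9, #10, #11, #16, #18, #19, #21, #22, #25, #26.
Seated jurors 1–8: #1, #2, #4, #8, #12, #13, #14, #15 (alternates #17 not counted).
None of those are in Zone A → 0.

0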